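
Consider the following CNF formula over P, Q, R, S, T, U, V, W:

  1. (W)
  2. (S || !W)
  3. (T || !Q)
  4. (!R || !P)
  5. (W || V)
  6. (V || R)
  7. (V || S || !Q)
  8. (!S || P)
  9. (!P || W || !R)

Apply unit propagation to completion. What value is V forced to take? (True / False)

True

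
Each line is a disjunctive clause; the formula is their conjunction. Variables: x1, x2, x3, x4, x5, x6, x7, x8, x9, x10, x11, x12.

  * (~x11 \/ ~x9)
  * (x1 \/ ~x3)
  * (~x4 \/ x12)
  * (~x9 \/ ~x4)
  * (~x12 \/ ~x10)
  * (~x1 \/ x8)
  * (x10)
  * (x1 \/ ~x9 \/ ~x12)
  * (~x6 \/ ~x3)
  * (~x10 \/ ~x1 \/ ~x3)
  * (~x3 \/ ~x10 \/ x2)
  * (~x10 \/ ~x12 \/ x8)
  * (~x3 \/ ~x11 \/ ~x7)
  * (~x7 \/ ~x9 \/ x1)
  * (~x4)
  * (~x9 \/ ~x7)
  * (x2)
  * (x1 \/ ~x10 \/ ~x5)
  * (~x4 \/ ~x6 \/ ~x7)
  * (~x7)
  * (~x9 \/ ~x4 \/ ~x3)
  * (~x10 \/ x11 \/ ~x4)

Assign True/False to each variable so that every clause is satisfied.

(x10) is a unit clause, so x10 = True.
The clause (~x12) is unit: x12 must be False.
The clause (~x4) is unit: x4 must be False.
The clause (x2) is unit: x2 must be True.
Unit propagation: (~x7) forces x7 = False.
x3 occurs only negated in the remaining clauses — set x3 = False.
x5 occurs only negated in the remaining clauses — set x5 = False.
Branch on x1: take x1 = False.
Try x9 = False.
x6, x8, x11 are now unconstrained; take x6 = False, x8 = False, x11 = True.
Every clause has at least one true literal under this assignment.
Check each clause:
  1. (~x11 \/ ~x9) — ~x9 is true.
  2. (~x3 \/ x1) — ~x3 is true.
  3. (~x4 \/ x12) — ~x4 is true.
  4. (~x9 \/ ~x4) — ~x4 is true.
  5. (~x10 \/ ~x12) — ~x12 is true.
  6. (x8 \/ ~x1) — ~x1 is true.
  7. (x10) — x10 is true.
  8. (~x12 \/ ~x9 \/ x1) — ~x12 is true.
  9. (~x6 \/ ~x3) — ~x6 is true.
  10. (~x3 \/ ~x10 \/ ~x1) — ~x3 is true.
  11. (x2 \/ ~x10 \/ ~x3) — x2 is true.
  12. (x8 \/ ~x12 \/ ~x10) — ~x12 is true.
  13. (~x3 \/ ~x7 \/ ~x11) — ~x7 is true.
  14. (~x9 \/ x1 \/ ~x7) — ~x7 is true.
  15. (~x4) — ~x4 is true.
  16. (~x7 \/ ~x9) — ~x7 is true.
  17. (x2) — x2 is true.
  18. (~x10 \/ x1 \/ ~x5) — ~x5 is true.
  19. (~x7 \/ ~x4 \/ ~x6) — ~x7 is true.
  20. (~x7) — ~x7 is true.
  21. (~x9 \/ ~x3 \/ ~x4) — ~x4 is true.
  22. (~x4 \/ ~x10 \/ x11) — x11 is true.

x1=0, x2=1, x3=0, x4=0, x5=0, x6=0, x7=0, x8=0, x9=0, x10=1, x11=1, x12=0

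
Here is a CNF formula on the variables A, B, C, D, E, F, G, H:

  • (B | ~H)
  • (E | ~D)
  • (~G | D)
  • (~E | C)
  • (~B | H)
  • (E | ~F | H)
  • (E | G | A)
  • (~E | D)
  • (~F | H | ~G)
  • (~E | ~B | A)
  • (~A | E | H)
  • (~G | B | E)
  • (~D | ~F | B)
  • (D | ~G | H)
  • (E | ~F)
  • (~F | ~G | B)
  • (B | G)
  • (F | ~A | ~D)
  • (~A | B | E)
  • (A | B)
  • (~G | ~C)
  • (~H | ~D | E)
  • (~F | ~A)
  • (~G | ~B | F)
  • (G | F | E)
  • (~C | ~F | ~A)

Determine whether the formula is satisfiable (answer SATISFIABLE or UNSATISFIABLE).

E = True:
  propagation gives C=True, D=True, G=False, B=True; an empty clause results — contradiction.
E = False:
  propagation gives D=False, G=False, A=True, H=True; an empty clause results — contradiction.
Every branch closes, so no satisfying assignment exists.

UNSATISFIABLE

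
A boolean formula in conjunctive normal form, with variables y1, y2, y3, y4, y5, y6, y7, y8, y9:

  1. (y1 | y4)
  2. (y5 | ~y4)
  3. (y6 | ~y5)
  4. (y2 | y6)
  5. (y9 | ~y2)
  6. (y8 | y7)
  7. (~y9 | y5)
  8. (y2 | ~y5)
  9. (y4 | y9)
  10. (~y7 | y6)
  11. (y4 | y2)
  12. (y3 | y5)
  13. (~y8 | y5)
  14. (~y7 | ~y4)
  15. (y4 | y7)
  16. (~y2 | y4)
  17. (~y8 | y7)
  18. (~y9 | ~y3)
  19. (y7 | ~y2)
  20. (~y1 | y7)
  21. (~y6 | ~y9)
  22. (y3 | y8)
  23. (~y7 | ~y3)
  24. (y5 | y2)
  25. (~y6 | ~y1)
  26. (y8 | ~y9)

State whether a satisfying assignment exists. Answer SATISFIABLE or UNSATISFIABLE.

UNSATISFIABLE

y7 = True:
  propagation gives y6=True, y4=False, y1=True; an empty clause results — contradiction.
y7 = False:
  propagation gives y8=True; an empty clause results — contradiction.
Every branch closes, so no satisfying assignment exists.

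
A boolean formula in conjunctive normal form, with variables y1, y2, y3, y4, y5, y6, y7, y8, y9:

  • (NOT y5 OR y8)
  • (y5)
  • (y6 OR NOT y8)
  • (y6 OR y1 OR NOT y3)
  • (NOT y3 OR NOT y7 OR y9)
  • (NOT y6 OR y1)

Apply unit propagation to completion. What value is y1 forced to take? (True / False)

(y5) stands alone — y5 = True.
From (NOT y5 OR y8) and y5 = True: y8 = True.
From (NOT y8 OR y6) and y8 = True: y6 = True.
In (NOT y6 OR y1), NOT y6 is now false; y1 must hold, so y1 = True.

True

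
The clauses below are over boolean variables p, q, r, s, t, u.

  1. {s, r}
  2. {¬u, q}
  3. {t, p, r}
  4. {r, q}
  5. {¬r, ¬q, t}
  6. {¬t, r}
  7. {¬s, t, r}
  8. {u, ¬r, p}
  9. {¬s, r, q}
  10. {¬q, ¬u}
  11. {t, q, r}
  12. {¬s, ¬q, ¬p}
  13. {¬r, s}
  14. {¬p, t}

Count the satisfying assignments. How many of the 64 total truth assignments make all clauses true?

Satisfying assignments:
  p=1 q=0 r=1 s=1 t=1 u=0
That's 1 in total.

1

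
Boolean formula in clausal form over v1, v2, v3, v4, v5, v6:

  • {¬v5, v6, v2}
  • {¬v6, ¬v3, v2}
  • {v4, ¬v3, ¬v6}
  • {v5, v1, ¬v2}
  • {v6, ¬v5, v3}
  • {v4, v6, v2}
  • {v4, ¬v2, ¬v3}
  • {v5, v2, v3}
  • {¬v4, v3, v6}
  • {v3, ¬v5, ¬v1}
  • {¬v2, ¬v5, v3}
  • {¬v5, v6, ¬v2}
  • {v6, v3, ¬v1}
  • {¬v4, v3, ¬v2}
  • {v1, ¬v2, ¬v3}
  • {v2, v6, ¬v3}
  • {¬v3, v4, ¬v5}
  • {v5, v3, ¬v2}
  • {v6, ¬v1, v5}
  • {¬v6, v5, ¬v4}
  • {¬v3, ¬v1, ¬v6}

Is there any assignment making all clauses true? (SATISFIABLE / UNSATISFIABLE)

SATISFIABLE

Set v1 = False and propagate.
For the remaining variables, v2 = False, v3 = False, v4 = False, v5 = True, v6 = True works.
So v1=F  v2=F  v3=F  v4=F  v5=T  v6=T is a satisfying assignment.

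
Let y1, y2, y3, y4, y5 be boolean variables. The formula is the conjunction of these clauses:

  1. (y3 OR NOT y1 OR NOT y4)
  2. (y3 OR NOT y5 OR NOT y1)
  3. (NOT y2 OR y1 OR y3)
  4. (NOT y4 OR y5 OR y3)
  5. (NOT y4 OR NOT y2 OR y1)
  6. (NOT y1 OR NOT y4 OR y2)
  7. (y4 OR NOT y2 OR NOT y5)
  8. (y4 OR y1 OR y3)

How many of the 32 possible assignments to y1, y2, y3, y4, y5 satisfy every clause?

13

Case analysis on y1 and y4:
  y1=T, y4=T: remaining (y2,y3,y5) ∈ {(T,T,F); (T,T,T)} — 2.
  y1=T, y4=F: 5 of the 8 assignments to (y2,y3,y5) work.
  y1=F, y4=T: remaining (y2,y3,y5) ∈ {(F,F,T); (F,T,F); (F,T,T)} — 3.
  y1=F, y4=F: remaining (y2,y3,y5) ∈ {(F,T,F); (F,T,T); (T,T,F)} — 3.
Total: 2 + 5 + 3 + 3 = 13.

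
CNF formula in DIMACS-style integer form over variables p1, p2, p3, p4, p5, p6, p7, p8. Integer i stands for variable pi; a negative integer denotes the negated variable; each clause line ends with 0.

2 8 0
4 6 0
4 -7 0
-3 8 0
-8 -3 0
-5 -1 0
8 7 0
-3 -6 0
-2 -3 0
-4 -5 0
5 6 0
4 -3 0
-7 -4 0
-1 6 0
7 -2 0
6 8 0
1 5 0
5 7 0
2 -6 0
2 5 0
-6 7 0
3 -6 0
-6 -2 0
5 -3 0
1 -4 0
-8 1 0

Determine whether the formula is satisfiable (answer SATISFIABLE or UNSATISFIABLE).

UNSATISFIABLE

p6 = True:
  propagation gives p3=False; an empty clause results — contradiction.
p6 = False:
  propagation gives p4=True, p5=False; an empty clause results — contradiction.
Every branch closes, so no satisfying assignment exists.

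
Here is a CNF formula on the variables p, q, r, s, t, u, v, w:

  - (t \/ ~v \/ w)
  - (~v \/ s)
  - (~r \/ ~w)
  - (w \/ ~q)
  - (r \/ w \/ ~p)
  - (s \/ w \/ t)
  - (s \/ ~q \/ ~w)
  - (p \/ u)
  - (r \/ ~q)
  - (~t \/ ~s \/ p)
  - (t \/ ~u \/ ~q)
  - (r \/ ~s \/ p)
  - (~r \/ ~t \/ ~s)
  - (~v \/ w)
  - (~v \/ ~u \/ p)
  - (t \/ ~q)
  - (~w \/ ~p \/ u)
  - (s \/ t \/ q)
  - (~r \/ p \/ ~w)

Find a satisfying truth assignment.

p=True  q=False  r=False  s=False  t=True  u=True  v=False  w=True

Check each clause:
  1. (~v \/ t \/ w) — w is true.
  2. (s \/ ~v) — ~v is true.
  3. (~w \/ ~r) — ~r is true.
  4. (~q \/ w) — w is true.
  5. (~p \/ w \/ r) — w is true.
  6. (s \/ t \/ w) — w is true.
  7. (s \/ ~w \/ ~q) — ~q is true.
  8. (p \/ u) — p is true.
  9. (~q \/ r) — ~q is true.
  10. (~s \/ ~t \/ p) — p is true.
  11. (~q \/ ~u \/ t) — t is true.
  12. (r \/ ~s \/ p) — p is true.
  13. (~t \/ ~s \/ ~r) — ~s is true.
  14. (~v \/ w) — w is true.
  15. (~v \/ ~u \/ p) — p is true.
  16. (~q \/ t) — t is true.
  17. (u \/ ~w \/ ~p) — u is true.
  18. (t \/ q \/ s) — t is true.
  19. (~w \/ p \/ ~r) — p is true.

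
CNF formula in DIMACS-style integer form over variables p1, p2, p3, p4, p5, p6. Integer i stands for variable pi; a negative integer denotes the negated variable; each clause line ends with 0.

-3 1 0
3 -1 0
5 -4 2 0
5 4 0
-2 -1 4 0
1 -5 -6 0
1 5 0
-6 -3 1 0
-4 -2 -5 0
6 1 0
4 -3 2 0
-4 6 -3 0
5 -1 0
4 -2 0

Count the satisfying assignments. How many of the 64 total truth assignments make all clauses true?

1

Satisfying assignments:
  p1=1 p2=0 p3=1 p4=1 p5=1 p6=1
Count: 1.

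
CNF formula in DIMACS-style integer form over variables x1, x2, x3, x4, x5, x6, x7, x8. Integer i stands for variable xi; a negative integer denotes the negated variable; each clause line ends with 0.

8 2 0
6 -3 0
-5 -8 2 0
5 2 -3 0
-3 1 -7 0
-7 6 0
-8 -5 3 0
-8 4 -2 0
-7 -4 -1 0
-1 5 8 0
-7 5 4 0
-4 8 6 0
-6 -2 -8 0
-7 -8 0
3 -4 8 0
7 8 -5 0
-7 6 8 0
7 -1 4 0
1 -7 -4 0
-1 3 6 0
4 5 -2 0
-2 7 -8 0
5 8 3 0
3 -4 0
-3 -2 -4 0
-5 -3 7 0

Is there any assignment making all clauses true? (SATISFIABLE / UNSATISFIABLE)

SATISFIABLE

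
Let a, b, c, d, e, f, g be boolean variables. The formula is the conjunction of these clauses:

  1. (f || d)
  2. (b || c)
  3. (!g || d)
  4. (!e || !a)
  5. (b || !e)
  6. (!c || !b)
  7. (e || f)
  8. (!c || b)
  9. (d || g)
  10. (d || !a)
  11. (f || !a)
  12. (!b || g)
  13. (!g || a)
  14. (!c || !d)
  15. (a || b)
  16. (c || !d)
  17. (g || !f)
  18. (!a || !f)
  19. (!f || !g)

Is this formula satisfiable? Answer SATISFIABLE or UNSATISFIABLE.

UNSATISFIABLE

a = True:
  propagation gives e=False, f=True; an empty clause results — contradiction.
a = False:
  propagation gives g=False, d=True, b=False; an empty clause results — contradiction.
Every branch closes, so no satisfying assignment exists.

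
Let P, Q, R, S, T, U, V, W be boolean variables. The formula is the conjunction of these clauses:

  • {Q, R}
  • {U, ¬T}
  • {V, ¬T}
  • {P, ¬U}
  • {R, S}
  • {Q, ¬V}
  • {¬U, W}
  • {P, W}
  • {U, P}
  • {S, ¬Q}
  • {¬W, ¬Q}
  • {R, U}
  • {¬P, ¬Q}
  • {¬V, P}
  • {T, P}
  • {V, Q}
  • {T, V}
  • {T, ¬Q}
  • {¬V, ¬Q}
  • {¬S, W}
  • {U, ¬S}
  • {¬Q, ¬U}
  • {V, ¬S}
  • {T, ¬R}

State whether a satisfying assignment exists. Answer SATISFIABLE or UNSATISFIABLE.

UNSATISFIABLE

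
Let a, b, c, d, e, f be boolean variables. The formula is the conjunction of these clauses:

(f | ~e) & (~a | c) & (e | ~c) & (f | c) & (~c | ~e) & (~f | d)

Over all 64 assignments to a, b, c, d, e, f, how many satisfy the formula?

4

The models are:
  a=0 b=0 c=0 d=1 e=0 f=1
  a=0 b=0 c=0 d=1 e=1 f=1
  a=0 b=1 c=0 d=1 e=0 f=1
  a=0 b=1 c=0 d=1 e=1 f=1
Count: 4.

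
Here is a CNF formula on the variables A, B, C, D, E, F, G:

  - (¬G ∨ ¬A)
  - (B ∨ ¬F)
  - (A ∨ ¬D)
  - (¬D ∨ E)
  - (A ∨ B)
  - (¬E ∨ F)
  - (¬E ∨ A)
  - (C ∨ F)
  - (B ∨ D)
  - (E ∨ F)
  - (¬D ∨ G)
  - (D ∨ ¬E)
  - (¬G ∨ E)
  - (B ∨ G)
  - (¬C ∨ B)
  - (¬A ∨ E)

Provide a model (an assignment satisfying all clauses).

A=False, B=True, C=False, D=False, E=False, F=True, G=False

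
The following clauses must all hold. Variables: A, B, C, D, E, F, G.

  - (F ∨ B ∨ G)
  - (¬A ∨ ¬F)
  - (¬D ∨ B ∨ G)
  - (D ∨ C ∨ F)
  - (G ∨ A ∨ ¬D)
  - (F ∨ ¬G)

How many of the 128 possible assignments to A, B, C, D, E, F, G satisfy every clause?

32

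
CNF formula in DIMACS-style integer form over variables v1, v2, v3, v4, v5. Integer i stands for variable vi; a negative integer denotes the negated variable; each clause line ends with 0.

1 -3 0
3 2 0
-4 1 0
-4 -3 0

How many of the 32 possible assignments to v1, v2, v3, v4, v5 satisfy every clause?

10

Split on v3, then v1.
  v3=T, v1=T: remaining (v2,v4,v5) ∈ {(F,F,F); (F,F,T); (T,F,F); (T,F,T)} — 4.
  v3=T, v1=F: a clause becomes empty — 0.
  v3=F, v1=T: remaining (v2,v4,v5) ∈ {(T,F,F); (T,F,T); (T,T,F); (T,T,T)} — 4.
  v3=F, v1=F: remaining (v2,v4,v5) ∈ {(T,F,F); (T,F,T)} — 2.
Total: 4 + 0 + 4 + 2 = 10.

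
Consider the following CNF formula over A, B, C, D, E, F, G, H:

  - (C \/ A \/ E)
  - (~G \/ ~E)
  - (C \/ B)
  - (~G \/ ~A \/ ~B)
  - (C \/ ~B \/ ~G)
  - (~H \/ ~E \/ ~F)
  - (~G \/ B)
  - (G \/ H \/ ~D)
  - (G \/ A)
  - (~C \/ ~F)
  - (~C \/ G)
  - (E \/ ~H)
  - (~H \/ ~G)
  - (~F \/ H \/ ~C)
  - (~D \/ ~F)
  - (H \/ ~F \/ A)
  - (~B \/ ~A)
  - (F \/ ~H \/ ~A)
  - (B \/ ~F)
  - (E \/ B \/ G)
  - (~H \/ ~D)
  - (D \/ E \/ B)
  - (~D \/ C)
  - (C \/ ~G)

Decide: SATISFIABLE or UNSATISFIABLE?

SATISFIABLE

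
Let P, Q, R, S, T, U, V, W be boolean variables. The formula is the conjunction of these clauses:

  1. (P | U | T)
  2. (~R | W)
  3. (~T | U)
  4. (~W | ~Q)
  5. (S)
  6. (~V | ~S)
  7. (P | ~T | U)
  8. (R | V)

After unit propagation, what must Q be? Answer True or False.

(S) is a unit clause: S = True.
(~S | ~V): since S = True, the clause reduces to (~V). V = False.
(V | R): since V = False, the clause reduces to (R). R = True.
From (W | ~R) and R = True: W = True.
(~W | ~Q) with W = True leaves only ~Q, so Q = False.

False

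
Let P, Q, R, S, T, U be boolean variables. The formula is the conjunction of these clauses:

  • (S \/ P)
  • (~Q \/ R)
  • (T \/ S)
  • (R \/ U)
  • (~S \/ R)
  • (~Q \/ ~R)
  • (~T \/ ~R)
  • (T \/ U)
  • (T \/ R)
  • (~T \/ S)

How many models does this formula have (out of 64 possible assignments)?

The models are:
  P=0 Q=0 R=1 S=1 T=0 U=1
  P=1 Q=0 R=1 S=1 T=0 U=1
Count: 2.

2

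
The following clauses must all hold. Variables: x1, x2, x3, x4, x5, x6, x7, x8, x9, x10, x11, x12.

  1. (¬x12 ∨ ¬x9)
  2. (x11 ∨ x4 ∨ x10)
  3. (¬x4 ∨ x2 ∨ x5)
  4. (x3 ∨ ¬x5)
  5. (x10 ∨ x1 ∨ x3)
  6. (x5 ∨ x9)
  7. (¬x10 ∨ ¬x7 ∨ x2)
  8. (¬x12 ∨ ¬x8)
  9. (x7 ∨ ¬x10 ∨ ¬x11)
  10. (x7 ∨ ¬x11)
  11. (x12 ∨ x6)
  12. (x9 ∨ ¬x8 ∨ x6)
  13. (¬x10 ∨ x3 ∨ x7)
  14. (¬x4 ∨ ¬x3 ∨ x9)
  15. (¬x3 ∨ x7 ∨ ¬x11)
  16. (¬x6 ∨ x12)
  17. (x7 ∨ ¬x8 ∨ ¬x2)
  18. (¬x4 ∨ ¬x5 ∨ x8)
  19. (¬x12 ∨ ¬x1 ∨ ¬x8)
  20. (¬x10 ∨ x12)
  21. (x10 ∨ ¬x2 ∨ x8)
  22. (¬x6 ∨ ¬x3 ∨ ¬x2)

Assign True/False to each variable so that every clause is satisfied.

Set x1 = True and propagate.
Set x2 = True and propagate.
Try x3 = True.
  then x6 is forced to False.
  then x12 is forced to True.
  then x9 is forced to False.
  then x5 is forced to True.
  then x8 is forced to False.
  then x4 is forced to False.
  then x10 is forced to True.
For the remaining variables, x7 = True, x11 = False works.

x1 = True, x2 = True, x3 = True, x4 = False, x5 = True, x6 = False, x7 = True, x8 = False, x9 = False, x10 = True, x11 = False, x12 = True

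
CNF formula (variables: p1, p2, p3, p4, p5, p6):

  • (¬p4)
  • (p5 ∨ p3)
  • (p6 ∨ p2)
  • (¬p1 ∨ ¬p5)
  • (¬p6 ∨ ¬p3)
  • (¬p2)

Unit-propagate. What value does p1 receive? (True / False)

False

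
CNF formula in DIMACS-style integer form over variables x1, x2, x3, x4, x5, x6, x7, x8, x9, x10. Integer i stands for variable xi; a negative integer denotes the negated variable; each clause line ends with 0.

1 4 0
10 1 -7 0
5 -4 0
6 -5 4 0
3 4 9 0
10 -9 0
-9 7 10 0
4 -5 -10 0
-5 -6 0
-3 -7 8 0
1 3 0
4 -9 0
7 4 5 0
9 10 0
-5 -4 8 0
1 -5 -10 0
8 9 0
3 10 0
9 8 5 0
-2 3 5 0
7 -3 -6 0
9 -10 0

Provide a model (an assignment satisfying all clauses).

x1=True  x2=True  x3=True  x4=True  x5=True  x6=False  x7=True  x8=True  x9=True  x10=True

Check each clause:
  1. (x1 OR x4) — x1 is true.
  2. (x1 OR NOT x7 OR x10) — x10 is true.
  3. (NOT x4 OR x5) — x5 is true.
  4. (x4 OR NOT x5 OR x6) — x4 is true.
  5. (x9 OR x3 OR x4) — x9 is true.
  6. (x10 OR NOT x9) — x10 is true.
  7. (x7 OR x10 OR NOT x9) — x10 is true.
  8. (x4 OR NOT x5 OR NOT x10) — x4 is true.
  9. (NOT x5 OR NOT x6) — NOT x6 is true.
  10. (NOT x3 OR x8 OR NOT x7) — x8 is true.
  11. (x3 OR x1) — x1 is true.
  12. (NOT x9 OR x4) — x4 is true.
  13. (x7 OR x5 OR x4) — x4 is true.
  14. (x10 OR x9) — x9 is true.
  15. (NOT x5 OR x8 OR NOT x4) — x8 is true.
  16. (NOT x5 OR NOT x10 OR x1) — x1 is true.
  17. (x8 OR x9) — x8 is true.
  18. (x10 OR x3) — x10 is true.
  19. (x9 OR x8 OR x5) — x8 is true.
  20. (x5 OR x3 OR NOT x2) — x3 is true.
  21. (x7 OR NOT x3 OR NOT x6) — NOT x6 is true.
  22. (x9 OR NOT x10) — x9 is true.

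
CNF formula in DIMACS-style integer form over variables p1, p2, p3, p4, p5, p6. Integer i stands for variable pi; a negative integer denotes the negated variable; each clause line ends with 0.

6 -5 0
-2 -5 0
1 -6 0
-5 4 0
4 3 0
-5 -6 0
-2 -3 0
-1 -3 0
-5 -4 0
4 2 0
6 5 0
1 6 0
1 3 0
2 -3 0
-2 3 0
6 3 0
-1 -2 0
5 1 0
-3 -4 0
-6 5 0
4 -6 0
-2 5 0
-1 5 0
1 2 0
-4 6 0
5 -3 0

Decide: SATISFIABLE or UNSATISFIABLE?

p5 = True:
  propagation gives p6=True; an empty clause results — contradiction.
p5 = False:
  propagation gives p6=True; an empty clause results — contradiction.
Every branch closes, so no satisfying assignment exists.

UNSATISFIABLE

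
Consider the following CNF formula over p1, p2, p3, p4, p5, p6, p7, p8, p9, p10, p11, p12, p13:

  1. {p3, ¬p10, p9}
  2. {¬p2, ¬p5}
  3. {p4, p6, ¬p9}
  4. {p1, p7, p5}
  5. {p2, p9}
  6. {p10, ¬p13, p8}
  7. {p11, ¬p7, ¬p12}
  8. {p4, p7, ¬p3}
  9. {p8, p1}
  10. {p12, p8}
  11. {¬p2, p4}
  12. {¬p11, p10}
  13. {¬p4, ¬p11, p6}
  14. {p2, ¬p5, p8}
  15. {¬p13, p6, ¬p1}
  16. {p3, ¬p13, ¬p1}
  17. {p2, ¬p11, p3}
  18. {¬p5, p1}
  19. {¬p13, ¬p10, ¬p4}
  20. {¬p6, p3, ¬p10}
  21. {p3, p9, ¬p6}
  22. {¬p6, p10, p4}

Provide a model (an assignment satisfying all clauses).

p1=T, p2=F, p3=F, p4=T, p5=T, p6=F, p7=T, p8=T, p9=T, p10=F, p11=F, p12=F, p13=F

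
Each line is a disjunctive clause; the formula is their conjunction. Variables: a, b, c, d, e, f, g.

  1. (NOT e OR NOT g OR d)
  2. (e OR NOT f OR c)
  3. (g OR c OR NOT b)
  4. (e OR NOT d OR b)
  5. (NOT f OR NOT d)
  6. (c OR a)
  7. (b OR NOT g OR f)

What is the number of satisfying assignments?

39

Case analysis on b and c:
  b=1, c=1: a free; 10 ways for (d,e,f,g) × 2^1 = 20.
  b=1, c=0: remaining (a,d,e,f,g) ∈ {(1,0,0,0,1); (1,1,0,0,1); (1,1,1,0,1)} — 3.
  b=0, c=1: a free; 6 ways for (d,e,f,g) × 2^1 = 12.
  b=0, c=0: remaining (a,d,e,f,g) ∈ {(1,0,0,0,0); (1,0,1,0,0); (1,0,1,1,0); (1,1,1,0,0)} — 4.
Total: 20 + 3 + 12 + 4 = 39.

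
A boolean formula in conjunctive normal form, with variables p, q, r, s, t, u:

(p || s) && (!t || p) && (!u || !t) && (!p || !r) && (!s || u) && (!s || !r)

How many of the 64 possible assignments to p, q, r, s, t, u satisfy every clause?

10

Split on p, then s.
  p=T, s=T: remaining (q,r,t,u) ∈ {(F,F,F,T); (T,F,F,T)} — 2.
  p=T, s=F: q free; 3 ways for (r,t,u) × 2^1 = 6.
  p=F, s=T: remaining (q,r,t,u) ∈ {(F,F,F,T); (T,F,F,T)} — 2.
  p=F, s=F: a clause becomes empty — 0.
Total: 2 + 6 + 2 + 0 = 10.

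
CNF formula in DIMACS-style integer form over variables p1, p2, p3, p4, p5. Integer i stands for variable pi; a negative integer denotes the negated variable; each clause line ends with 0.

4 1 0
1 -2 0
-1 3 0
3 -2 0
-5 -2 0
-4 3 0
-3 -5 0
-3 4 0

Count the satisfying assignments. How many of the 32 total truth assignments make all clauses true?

Satisfying assignments:
  p1=0 p2=0 p3=1 p4=1 p5=0
  p1=1 p2=0 p3=1 p4=1 p5=0
  p1=1 p2=1 p3=1 p4=1 p5=0
Count: 3.

3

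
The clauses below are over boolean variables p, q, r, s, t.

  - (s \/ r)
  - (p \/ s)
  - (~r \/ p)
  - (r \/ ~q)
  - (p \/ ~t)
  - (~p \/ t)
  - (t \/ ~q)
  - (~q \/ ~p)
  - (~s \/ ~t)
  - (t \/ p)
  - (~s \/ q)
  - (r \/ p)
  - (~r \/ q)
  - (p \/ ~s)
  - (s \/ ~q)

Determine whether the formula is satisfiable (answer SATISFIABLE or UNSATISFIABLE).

p = True:
  propagation gives t=True, q=False, s=False, r=True; an empty clause results — contradiction.
p = False:
  propagation gives s=True; an empty clause results — contradiction.
Every branch closes, so no satisfying assignment exists.

UNSATISFIABLE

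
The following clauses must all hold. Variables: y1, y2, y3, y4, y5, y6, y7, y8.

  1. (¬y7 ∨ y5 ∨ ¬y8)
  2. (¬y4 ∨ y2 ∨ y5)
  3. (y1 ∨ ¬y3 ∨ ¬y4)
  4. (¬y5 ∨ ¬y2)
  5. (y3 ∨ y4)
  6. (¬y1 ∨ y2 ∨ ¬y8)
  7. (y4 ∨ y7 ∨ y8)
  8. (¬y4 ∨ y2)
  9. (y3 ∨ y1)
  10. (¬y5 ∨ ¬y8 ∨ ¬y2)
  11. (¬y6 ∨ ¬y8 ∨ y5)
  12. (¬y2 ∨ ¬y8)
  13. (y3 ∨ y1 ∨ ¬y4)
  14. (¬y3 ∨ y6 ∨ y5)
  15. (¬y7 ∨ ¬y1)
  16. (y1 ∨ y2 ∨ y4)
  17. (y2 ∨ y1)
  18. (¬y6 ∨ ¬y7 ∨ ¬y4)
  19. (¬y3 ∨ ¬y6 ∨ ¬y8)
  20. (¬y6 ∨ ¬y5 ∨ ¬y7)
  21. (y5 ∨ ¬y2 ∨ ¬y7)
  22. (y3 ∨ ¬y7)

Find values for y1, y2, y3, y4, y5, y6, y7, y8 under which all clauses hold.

y1=T, y2=T, y3=T, y4=T, y5=F, y6=T, y7=F, y8=F

Branch on y1: take y1 = True.
  then y7 is forced to False.
Branch on y2: take y2 = True.
  then y5 is forced to False.
  then y8 is forced to False.
  then y4 is forced to True.
The remaining clauses are satisfied by y3 = True, y6 = True.
Check each clause:
  1. (¬y8 ∨ y5 ∨ ¬y7) — ¬y8 is true.
  2. (y5 ∨ y2 ∨ ¬y4) — y2 is true.
  3. (¬y3 ∨ ¬y4 ∨ y1) — y1 is true.
  4. (¬y2 ∨ ¬y5) — ¬y5 is true.
  5. (y4 ∨ y3) — y3 is true.
  6. (¬y1 ∨ ¬y8 ∨ y2) — ¬y8 is true.
  7. (y4 ∨ y8 ∨ y7) — y4 is true.
  8. (¬y4 ∨ y2) — y2 is true.
  9. (y3 ∨ y1) — y1 is true.
  10. (¬y5 ∨ ¬y8 ∨ ¬y2) — ¬y8 is true.
  11. (¬y6 ∨ y5 ∨ ¬y8) — ¬y8 is true.
  12. (¬y2 ∨ ¬y8) — ¬y8 is true.
  13. (y1 ∨ ¬y4 ∨ y3) — y1 is true.
  14. (y5 ∨ ¬y3 ∨ y6) — y6 is true.
  15. (¬y7 ∨ ¬y1) — ¬y7 is true.
  16. (y1 ∨ y4 ∨ y2) — y1 is true.
  17. (y2 ∨ y1) — y1 is true.
  18. (¬y4 ∨ ¬y6 ∨ ¬y7) — ¬y7 is true.
  19. (¬y6 ∨ ¬y3 ∨ ¬y8) — ¬y8 is true.
  20. (¬y5 ∨ ¬y6 ∨ ¬y7) — ¬y7 is true.
  21. (¬y2 ∨ y5 ∨ ¬y7) — ¬y7 is true.
  22. (y3 ∨ ¬y7) — ¬y7 is true.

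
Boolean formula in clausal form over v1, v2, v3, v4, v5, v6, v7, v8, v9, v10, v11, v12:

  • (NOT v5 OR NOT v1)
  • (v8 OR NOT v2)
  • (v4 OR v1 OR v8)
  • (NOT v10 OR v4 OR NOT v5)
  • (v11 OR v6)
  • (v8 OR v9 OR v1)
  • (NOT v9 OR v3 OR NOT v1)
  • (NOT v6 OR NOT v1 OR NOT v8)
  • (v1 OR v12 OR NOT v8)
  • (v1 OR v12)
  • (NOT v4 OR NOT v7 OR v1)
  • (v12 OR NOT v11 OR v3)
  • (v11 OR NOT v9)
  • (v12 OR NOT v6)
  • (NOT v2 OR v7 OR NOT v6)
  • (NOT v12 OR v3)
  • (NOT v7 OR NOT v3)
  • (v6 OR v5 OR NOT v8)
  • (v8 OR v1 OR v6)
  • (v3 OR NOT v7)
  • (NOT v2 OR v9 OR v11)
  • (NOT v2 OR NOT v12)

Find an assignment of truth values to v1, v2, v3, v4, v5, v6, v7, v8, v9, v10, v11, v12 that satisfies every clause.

v1=False, v2=False, v3=True, v4=True, v5=False, v6=True, v7=False, v8=True, v9=True, v10=False, v11=True, v12=True

v2 occurs only negated in the remaining clauses — set v2 = False.
Pure literal: v10 appears only negated; assign v10 = False.
Set v1 = False and propagate.
  then v12 is forced to True.
  then v3 is forced to True.
  then v7 is forced to False.
Try v4 = True.
Try v5 = False.
For the remaining variables, v6 = True, v8 = True, v9 = True, v11 = True works.
Check each clause:
  1. (NOT v5 OR NOT v1) — NOT v5 is true.
  2. (NOT v2 OR v8) — v8 is true.
  3. (v8 OR v4 OR v1) — v8 is true.
  4. (NOT v10 OR v4 OR NOT v5) — NOT v5 is true.
  5. (v6 OR v11) — v11 is true.
  6. (v1 OR v9 OR v8) — v8 is true.
  7. (NOT v1 OR v3 OR NOT v9) — v3 is true.
  8. (NOT v6 OR NOT v1 OR NOT v8) — NOT v1 is true.
  9. (v1 OR v12 OR NOT v8) — v12 is true.
  10. (v1 OR v12) — v12 is true.
  11. (v1 OR NOT v4 OR NOT v7) — NOT v7 is true.
  12. (v12 OR NOT v11 OR v3) — v3 is true.
  13. (v11 OR NOT v9) — v11 is true.
  14. (v12 OR NOT v6) — v12 is true.
  15. (v7 OR NOT v6 OR NOT v2) — NOT v2 is true.
  16. (v3 OR NOT v12) — v3 is true.
  17. (NOT v7 OR NOT v3) — NOT v7 is true.
  18. (NOT v8 OR v5 OR v6) — v6 is true.
  19. (v8 OR v6 OR v1) — v8 is true.
  20. (NOT v7 OR v3) — NOT v7 is true.
  21. (v11 OR NOT v2 OR v9) — v9 is true.
  22. (NOT v12 OR NOT v2) — NOT v2 is true.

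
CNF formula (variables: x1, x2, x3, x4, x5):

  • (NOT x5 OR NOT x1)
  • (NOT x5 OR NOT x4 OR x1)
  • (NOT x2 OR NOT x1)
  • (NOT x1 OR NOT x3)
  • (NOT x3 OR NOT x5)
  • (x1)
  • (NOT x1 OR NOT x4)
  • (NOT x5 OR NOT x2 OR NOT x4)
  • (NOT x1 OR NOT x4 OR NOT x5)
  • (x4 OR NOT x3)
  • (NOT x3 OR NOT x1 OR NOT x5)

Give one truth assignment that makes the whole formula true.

The clause (x1) is unit: x1 must be True.
(NOT x5) is a unit clause, so x5 = False.
Unit propagation: (NOT x2) forces x2 = False.
Unit propagation: (NOT x3) forces x3 = False.
Unit propagation: (NOT x4) forces x4 = False.
Every clause has at least one true literal under this assignment.

x1=True, x2=False, x3=False, x4=False, x5=False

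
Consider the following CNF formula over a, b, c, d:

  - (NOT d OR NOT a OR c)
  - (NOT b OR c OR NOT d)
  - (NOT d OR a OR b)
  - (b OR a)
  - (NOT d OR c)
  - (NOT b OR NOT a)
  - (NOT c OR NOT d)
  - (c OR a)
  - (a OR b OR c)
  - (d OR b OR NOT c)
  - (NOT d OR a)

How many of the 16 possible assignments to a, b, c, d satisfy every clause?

Satisfying assignments:
  a=F b=T c=T d=F
  a=T b=F c=F d=F
That's 2 in total.

2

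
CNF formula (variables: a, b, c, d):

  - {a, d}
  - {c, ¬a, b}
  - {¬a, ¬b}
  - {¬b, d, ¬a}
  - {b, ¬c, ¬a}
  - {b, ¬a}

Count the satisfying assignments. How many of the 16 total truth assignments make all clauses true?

The models are:
  a=0 b=0 c=0 d=1
  a=0 b=0 c=1 d=1
  a=0 b=1 c=0 d=1
  a=0 b=1 c=1 d=1
Count: 4.

4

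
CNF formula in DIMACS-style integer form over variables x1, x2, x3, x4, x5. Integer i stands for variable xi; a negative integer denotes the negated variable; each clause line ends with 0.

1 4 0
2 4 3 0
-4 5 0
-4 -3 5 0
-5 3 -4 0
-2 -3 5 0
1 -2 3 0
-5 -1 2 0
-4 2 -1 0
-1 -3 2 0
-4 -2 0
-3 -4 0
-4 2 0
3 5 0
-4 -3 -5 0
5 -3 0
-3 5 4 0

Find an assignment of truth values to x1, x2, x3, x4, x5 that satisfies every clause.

Try x1 = True.
Set x2 = True and propagate.
  then x4 is forced to False.
The remaining clauses are satisfied by x3 = True, x5 = True.

x1=1, x2=1, x3=1, x4=0, x5=1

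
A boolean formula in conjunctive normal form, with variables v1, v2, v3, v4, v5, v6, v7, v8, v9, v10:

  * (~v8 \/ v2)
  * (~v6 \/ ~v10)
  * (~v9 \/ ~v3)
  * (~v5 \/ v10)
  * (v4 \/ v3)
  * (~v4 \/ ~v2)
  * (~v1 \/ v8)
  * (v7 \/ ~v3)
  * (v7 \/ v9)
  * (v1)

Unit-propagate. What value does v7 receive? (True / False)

(v1) stands alone — v1 = True.
(v8 \/ ~v1) with v1 = True leaves only v8, so v8 = True.
(~v8 \/ v2) with v8 = True leaves only v2, so v2 = True.
In (~v2 \/ ~v4), ~v2 is now false; ~v4 must hold, so v4 = False.
From (v4 \/ v3) and v4 = False: v3 = True.
(~v9 \/ ~v3): since v3 = True, the clause reduces to (~v9). v9 = False.
(~v3 \/ v7) with v3 = True leaves only v7, so v7 = True.

True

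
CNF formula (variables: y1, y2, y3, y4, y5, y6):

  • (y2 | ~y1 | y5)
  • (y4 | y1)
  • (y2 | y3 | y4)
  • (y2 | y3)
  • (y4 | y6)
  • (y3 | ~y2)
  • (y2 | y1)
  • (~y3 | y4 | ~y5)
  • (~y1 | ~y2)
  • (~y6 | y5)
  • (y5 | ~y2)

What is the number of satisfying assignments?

Satisfying assignments:
  y1=0 y2=1 y3=1 y4=1 y5=1 y6=0
  y1=0 y2=1 y3=1 y4=1 y5=1 y6=1
  y1=1 y2=0 y3=1 y4=1 y5=1 y6=0
  y1=1 y2=0 y3=1 y4=1 y5=1 y6=1
That's 4 in total.

4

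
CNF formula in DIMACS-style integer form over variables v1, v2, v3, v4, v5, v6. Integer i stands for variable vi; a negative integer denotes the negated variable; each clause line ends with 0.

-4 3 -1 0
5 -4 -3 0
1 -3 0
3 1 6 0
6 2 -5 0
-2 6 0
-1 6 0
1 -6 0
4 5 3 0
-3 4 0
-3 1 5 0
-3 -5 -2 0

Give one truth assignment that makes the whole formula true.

v1=1  v2=0  v3=1  v4=1  v5=1  v6=1

Try v1 = True.
  then v6 is forced to True.
Try v2 = False.
The remaining clauses are satisfied by v3 = True, v4 = True, v5 = True.
Every clause has at least one true literal under this assignment.
Check each clause:
  1. (v3 OR NOT v4 OR NOT v1) — v3 is true.
  2. (NOT v3 OR v5 OR NOT v4) — v5 is true.
  3. (NOT v3 OR v1) — v1 is true.
  4. (v6 OR v3 OR v1) — v1 is true.
  5. (v2 OR NOT v5 OR v6) — v6 is true.
  6. (NOT v2 OR v6) — v6 is true.
  7. (NOT v1 OR v6) — v6 is true.
  8. (NOT v6 OR v1) — v1 is true.
  9. (v5 OR v3 OR v4) — v3 is true.
  10. (NOT v3 OR v4) — v4 is true.
  11. (v1 OR NOT v3 OR v5) — v5 is true.
  12. (NOT v3 OR NOT v2 OR NOT v5) — NOT v2 is true.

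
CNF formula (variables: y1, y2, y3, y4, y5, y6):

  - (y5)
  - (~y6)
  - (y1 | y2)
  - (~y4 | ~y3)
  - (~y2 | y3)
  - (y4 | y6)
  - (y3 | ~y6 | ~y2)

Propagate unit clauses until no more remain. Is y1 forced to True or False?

(y5) is a unit clause: y5 = True.
(~y6) is a unit clause: y6 = False.
(y4 | y6): since y6 = False, the clause reduces to (y4). y4 = True.
From (~y4 | ~y3) and y4 = True: y3 = False.
From (~y2 | y3) and y3 = False: y2 = False.
From (y1 | y2) and y2 = False: y1 = True.

True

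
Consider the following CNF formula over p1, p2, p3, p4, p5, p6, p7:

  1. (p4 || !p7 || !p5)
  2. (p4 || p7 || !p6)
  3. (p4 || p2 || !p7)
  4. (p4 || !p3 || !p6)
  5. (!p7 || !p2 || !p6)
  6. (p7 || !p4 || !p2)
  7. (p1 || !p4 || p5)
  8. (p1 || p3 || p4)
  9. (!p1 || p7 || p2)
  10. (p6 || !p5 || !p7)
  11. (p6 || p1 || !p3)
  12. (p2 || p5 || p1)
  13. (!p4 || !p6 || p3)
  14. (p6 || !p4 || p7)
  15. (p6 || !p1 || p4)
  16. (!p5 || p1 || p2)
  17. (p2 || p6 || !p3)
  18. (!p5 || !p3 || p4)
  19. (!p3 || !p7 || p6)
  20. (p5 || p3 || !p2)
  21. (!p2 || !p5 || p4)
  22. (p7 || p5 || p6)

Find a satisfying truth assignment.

Set p1 = True and propagate.
Set p2 = False and propagate.
  then p7 is forced to True.
  then p4 is forced to True.
The remaining clauses are satisfied by p3 = True, p5 = True, p6 = True.
Every clause has at least one true literal under this assignment.
Check each clause:
  1. (p4 || !p5 || !p7) — p4 is true.
  2. (p7 || !p6 || p4) — p4 is true.
  3. (p2 || p4 || !p7) — p4 is true.
  4. (!p6 || !p3 || p4) — p4 is true.
  5. (!p2 || !p7 || !p6) — !p2 is true.
  6. (!p2 || p7 || !p4) — !p2 is true.
  7. (!p4 || p1 || p5) — p1 is true.
  8. (p1 || p4 || p3) — p1 is true.
  9. (!p1 || p7 || p2) — p7 is true.
  10. (!p7 || !p5 || p6) — p6 is true.
  11. (p1 || p6 || !p3) — p1 is true.
  12. (p1 || p2 || p5) — p1 is true.
  13. (!p6 || !p4 || p3) — p3 is true.
  14. (p6 || p7 || !p4) — p6 is true.
  15. (p4 || !p1 || p6) — p4 is true.
  16. (p2 || p1 || !p5) — p1 is true.
  17. (p6 || p2 || !p3) — p6 is true.
  18. (!p3 || p4 || !p5) — p4 is true.
  19. (!p7 || p6 || !p3) — p6 is true.
  20. (!p2 || p5 || p3) — p3 is true.
  21. (!p2 || p4 || !p5) — p4 is true.
  22. (p5 || p6 || p7) — p5 is true.

p1=True, p2=False, p3=True, p4=True, p5=True, p6=True, p7=True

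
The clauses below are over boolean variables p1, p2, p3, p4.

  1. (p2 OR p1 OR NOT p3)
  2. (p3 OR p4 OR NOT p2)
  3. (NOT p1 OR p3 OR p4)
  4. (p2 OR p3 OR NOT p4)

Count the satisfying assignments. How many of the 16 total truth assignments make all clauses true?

9

Split on p3, then p2.
  p3=T, p2=T: remaining (p1,p4) ∈ {(F,F); (F,T); (T,F); (T,T)} — 4.
  p3=T, p2=F: remaining (p1,p4) ∈ {(T,F); (T,T)} — 2.
  p3=F, p2=T: remaining (p1,p4) ∈ {(F,T); (T,T)} — 2.
  p3=F, p2=F: remaining (p1,p4) ∈ {(F,F)} — 1.
Total: 4 + 2 + 2 + 1 = 9.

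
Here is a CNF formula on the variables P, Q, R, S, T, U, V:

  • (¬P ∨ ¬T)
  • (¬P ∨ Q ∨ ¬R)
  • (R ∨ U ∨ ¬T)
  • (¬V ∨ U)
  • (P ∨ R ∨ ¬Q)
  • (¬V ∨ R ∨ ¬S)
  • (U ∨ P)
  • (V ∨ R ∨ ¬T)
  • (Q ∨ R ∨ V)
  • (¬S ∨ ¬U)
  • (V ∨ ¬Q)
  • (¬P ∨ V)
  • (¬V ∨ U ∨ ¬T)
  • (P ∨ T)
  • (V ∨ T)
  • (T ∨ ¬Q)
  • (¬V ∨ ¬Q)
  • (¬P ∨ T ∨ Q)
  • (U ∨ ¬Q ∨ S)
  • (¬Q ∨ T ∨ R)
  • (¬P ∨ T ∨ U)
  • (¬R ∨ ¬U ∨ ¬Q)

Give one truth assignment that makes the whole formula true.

Set P = False and propagate.
  then U is forced to True.
  then S is forced to False.
  then T is forced to True.
Set Q = False and propagate.
Try R = False.
  then V is forced to True.
Every clause has at least one true literal under this assignment.

P=0  Q=0  R=0  S=0  T=1  U=1  V=1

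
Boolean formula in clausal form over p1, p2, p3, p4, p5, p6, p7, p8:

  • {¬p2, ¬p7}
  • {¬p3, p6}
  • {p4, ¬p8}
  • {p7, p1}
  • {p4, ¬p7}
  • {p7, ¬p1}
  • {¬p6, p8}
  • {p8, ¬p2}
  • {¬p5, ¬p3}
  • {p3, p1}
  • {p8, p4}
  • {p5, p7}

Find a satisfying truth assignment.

p1 = True, p2 = False, p3 = False, p4 = True, p5 = True, p6 = True, p7 = True, p8 = True

Check each clause:
  1. {¬p7, ¬p2} — ¬p2 is true.
  2. {p6, ¬p3} — ¬p3 is true.
  3. {p4, ¬p8} — p4 is true.
  4. {p7, p1} — p1 is true.
  5. {¬p7, p4} — p4 is true.
  6. {p7, ¬p1} — p7 is true.
  7. {p8, ¬p6} — p8 is true.
  8. {¬p2, p8} — p8 is true.
  9. {¬p3, ¬p5} — ¬p3 is true.
  10. {p1, p3} — p1 is true.
  11. {p8, p4} — p8 is true.
  12. {p5, p7} — p5 is true.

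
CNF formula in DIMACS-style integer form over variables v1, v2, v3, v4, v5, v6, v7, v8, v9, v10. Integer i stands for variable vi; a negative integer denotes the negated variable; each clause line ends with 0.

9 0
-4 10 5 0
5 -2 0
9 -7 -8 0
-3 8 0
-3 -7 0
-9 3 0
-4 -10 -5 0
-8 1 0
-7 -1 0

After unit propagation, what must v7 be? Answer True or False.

(v9) stands alone — v9 = True.
From (!v9 || v3) and v9 = True: v3 = True.
(v8 || !v3) with v3 = True leaves only v8, so v8 = True.
(!v3 || !v7) with v3 = True leaves only !v7, so v7 = False.

False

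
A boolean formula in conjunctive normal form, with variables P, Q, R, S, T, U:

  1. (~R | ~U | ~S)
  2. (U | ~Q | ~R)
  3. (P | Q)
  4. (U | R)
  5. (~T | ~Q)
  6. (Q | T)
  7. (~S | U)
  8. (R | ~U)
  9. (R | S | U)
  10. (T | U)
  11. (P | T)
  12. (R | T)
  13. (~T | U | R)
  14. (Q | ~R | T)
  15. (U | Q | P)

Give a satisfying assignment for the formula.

P=T, Q=T, R=T, S=F, T=F, U=T

P occurs only positively in the remaining clauses — set P = True.
Branch on Q: take Q = True.
  then T is forced to False.
  then U is forced to True.
  then R is forced to True.
  then S is forced to False.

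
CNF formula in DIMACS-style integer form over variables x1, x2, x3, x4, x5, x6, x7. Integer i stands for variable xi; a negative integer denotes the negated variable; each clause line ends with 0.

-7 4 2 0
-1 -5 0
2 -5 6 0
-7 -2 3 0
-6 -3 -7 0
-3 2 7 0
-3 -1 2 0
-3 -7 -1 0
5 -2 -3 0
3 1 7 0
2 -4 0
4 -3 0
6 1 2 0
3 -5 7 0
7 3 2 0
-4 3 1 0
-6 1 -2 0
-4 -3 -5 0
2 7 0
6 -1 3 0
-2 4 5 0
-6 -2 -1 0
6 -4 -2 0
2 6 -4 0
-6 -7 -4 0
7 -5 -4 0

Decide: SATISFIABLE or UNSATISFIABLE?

x2 = True:
  x3 = True:
    propagation gives x5=True, x1=False, x4=True; an empty clause results — contradiction.
  x3 = False:
    propagation gives x7=False, x1=True, x5=False, x6=True; an empty clause results — contradiction.
x2 = False:
  propagation gives x4=False, x7=False; an empty clause results — contradiction.
Every branch closes, so no satisfying assignment exists.

UNSATISFIABLE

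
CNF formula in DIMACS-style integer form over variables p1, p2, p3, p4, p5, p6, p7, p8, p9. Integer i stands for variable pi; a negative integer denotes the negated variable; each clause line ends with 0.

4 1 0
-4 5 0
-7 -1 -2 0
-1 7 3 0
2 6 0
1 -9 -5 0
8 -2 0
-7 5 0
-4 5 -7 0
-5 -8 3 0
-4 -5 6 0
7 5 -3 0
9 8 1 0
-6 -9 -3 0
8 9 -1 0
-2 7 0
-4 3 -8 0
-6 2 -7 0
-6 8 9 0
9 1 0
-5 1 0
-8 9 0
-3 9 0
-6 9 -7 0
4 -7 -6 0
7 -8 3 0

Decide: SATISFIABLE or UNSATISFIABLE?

UNSATISFIABLE

p7 = True:
  propagation gives p5=True, p1=True, p2=False, p6=True; an empty clause results — contradiction.
p7 = False:
  p9 = True:
    propagation gives p3=False, p1=False, p4=True, p5=True; an empty clause results — contradiction.
  p9 = False:
    propagation gives p8=True; an empty clause results — contradiction.
Every branch closes, so no satisfying assignment exists.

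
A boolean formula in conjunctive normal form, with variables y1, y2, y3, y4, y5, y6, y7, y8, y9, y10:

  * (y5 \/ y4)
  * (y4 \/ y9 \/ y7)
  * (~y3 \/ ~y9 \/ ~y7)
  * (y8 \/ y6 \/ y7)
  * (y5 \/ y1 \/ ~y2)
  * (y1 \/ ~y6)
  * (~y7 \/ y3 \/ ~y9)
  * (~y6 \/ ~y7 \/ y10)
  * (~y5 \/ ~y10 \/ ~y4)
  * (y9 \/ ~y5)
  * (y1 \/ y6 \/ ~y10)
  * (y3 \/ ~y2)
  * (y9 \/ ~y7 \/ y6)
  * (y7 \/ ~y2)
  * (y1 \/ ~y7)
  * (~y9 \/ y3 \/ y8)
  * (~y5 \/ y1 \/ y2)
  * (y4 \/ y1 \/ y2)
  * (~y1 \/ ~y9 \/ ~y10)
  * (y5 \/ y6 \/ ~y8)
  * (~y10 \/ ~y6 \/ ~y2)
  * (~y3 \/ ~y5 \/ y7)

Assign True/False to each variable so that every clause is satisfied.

y1=1, y2=0, y3=1, y4=1, y5=0, y6=1, y7=0, y8=1, y9=1, y10=0

Branch on y1: take y1 = True.
The remaining clauses are satisfied by y2 = False, y3 = True, y4 = True, y5 = False, y6 = True, y7 = False, y8 = True, y9 = True, y10 = False.
Check each clause:
  1. (y4 \/ y5) — y4 is true.
  2. (y7 \/ y4 \/ y9) — y9 is true.
  3. (~y7 \/ ~y9 \/ ~y3) — ~y7 is true.
  4. (y6 \/ y8 \/ y7) — y8 is true.
  5. (y5 \/ ~y2 \/ y1) — y1 is true.
  6. (~y6 \/ y1) — y1 is true.
  7. (y3 \/ ~y7 \/ ~y9) — ~y7 is true.
  8. (y10 \/ ~y6 \/ ~y7) — ~y7 is true.
  9. (~y5 \/ ~y10 \/ ~y4) — ~y5 is true.
  10. (~y5 \/ y9) — y9 is true.
  11. (~y10 \/ y1 \/ y6) — y1 is true.
  12. (y3 \/ ~y2) — y3 is true.
  13. (y9 \/ y6 \/ ~y7) — ~y7 is true.
  14. (~y2 \/ y7) — ~y2 is true.
  15. (~y7 \/ y1) — ~y7 is true.
  16. (y3 \/ y8 \/ ~y9) — y8 is true.
  17. (y2 \/ ~y5 \/ y1) — y1 is true.
  18. (y2 \/ y1 \/ y4) — y1 is true.
  19. (~y9 \/ ~y1 \/ ~y10) — ~y10 is true.
  20. (y6 \/ y5 \/ ~y8) — y6 is true.
  21. (~y10 \/ ~y6 \/ ~y2) — ~y10 is true.
  22. (~y5 \/ y7 \/ ~y3) — ~y5 is true.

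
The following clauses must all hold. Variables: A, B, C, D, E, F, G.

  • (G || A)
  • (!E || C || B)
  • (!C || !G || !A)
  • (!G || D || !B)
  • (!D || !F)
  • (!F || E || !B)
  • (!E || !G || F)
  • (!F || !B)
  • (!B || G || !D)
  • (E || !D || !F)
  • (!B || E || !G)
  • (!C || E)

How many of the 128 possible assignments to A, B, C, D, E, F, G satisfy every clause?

Case analysis on B and E:
  B=1, E=1: remaining (A,C,D,F,G) ∈ {(1,0,0,0,0); (1,1,0,0,0)} — 2.
  B=1, E=0: remaining (A,C,D,F,G) ∈ {(1,0,0,0,0)} — 1.
  B=0, E=1: remaining (A,C,D,F,G) ∈ {(0,1,0,1,1); (1,1,0,0,0); (1,1,0,1,0); (1,1,1,0,0)} — 4.
  B=0, E=0: 9 of the 32 assignments to (A,C,D,F,G) work.
Total: 2 + 1 + 4 + 9 = 16.

16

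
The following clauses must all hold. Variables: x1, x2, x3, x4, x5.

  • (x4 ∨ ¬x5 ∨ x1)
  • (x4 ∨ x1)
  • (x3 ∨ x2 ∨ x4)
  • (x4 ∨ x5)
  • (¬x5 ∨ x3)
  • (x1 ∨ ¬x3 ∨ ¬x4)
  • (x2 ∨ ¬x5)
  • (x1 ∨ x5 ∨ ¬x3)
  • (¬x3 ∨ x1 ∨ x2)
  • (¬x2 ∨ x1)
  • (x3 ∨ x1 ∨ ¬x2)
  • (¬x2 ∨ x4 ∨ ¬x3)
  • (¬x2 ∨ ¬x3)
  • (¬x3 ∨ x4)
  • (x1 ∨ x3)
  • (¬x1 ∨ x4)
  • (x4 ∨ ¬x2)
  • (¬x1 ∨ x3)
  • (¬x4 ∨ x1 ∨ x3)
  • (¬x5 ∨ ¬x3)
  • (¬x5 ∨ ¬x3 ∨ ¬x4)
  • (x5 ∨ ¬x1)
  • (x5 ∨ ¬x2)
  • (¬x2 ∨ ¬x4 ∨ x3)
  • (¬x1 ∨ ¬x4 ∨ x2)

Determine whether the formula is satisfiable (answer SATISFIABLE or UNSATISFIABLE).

x3 = True:
  propagation gives x2=False, x5=False, x4=True, x1=True; an empty clause results — contradiction.
x3 = False:
  propagation gives x5=False, x4=True, x1=True; an empty clause results — contradiction.
Every branch closes, so no satisfying assignment exists.

UNSATISFIABLE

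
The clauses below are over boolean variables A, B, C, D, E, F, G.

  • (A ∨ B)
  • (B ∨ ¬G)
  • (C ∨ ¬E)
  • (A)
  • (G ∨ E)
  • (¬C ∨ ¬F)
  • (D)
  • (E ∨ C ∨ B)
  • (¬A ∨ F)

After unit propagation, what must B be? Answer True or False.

True

Unit clause (A) sets A = True.
(D) stands alone — D = True.
(¬A ∨ F) with A = True leaves only F, so F = True.
In (¬C ∨ ¬F), ¬F is now false; ¬C must hold, so C = False.
(¬E ∨ C): since C = False, the clause reduces to (¬E). E = False.
In (E ∨ G), E is now false; G must hold, so G = True.
(B ∨ ¬G) with G = True leaves only B, so B = True.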